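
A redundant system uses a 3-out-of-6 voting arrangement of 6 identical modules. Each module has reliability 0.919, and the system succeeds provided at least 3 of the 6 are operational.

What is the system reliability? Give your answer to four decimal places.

0.9994

R = Σ_{i=3}^{6} C(6,i) p^i (1−p)^{6−i} with p = 0.919
C(6,3)·0.919^3·0.081^3 = 0.008250
C(6,4)·0.919^4·0.081^2 = 0.070198
C(6,5)·0.919^5·0.081^1 = 0.318577
C(6,6)·0.919^6·0.081^0 = 0.602411
Sum = 0.9994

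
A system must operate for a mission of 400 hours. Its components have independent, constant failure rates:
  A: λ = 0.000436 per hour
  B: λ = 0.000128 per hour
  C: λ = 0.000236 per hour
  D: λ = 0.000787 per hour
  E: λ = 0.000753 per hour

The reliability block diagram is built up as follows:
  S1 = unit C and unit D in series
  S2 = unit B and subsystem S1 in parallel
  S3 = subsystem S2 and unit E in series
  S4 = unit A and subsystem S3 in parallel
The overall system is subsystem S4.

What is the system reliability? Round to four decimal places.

0.9564

R(A) = exp(−0.000436 × 400) = 0.839961
R(B) = exp(−0.000128 × 400) = 0.950089
R(C) = exp(−0.000236 × 400) = 0.909919
R(D) = exp(−0.000787 × 400) = 0.729935
R(E) = exp(−0.000753 × 400) = 0.739930
Series (C and D): 0.909919 × 0.729935 = 0.664182
Parallel (B and [0.664182]): 1 − (1 − 0.950089)(1 − 0.664182) = 0.983239
Series ([0.983239] and E): 0.983239 × 0.739930 = 0.727528
Parallel (A and [0.727528]): 1 − (1 − 0.839961)(1 − 0.727528) = 0.9564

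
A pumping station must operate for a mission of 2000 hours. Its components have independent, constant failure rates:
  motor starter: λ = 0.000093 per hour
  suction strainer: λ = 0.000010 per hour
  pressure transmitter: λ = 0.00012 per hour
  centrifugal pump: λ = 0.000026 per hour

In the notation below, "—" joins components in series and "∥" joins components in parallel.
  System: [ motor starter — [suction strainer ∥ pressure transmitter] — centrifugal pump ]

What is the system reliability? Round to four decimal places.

0.7849

R(motor starter) = exp(−0.000093 × 2000) = 0.830274
R(suction strainer) = exp(−0.000010 × 2000) = 0.980199
R(pressure transmitter) = exp(−0.00012 × 2000) = 0.786628
R(centrifugal pump) = exp(−0.000026 × 2000) = 0.949329
Parallel (suction strainer and pressure transmitter): 1 − (1 − 0.980199)(1 − 0.786628) = 0.995775
Series (motor starter, [0.995775], and centrifugal pump): 0.830274 × 0.995775 × 0.949329 = 0.7849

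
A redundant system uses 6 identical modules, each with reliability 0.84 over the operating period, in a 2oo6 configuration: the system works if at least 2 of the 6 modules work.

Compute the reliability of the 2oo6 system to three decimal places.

0.999

R = Σ_{i=2}^{6} C(6,i) p^i (1−p)^{6−i} with p = 0.84
C(6,2)·0.84^2·0.16^4 = 0.00694
C(6,3)·0.84^3·0.16^3 = 0.04855
C(6,4)·0.84^4·0.16^2 = 0.19118
C(6,5)·0.84^5·0.16^1 = 0.40148
C(6,6)·0.84^6·0.16^0 = 0.35130
Sum = 0.999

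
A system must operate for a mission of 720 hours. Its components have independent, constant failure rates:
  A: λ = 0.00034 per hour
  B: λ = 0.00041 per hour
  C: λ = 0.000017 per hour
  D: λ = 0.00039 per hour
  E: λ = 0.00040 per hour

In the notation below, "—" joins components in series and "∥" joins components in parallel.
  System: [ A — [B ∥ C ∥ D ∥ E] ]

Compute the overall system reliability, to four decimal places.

0.7827

R(A) = exp(−0.00034 × 720) = 0.782861
R(B) = exp(−0.00041 × 720) = 0.744383
R(C) = exp(−0.000017 × 720) = 0.987835
R(D) = exp(−0.00039 × 720) = 0.755179
R(E) = exp(−0.00040 × 720) = 0.749762
Parallel (B, C, D, and E): 1 − (1 − 0.744383)(1 − 0.987835)(1 − 0.755179)(1 − 0.749762) = 0.999809
Series (A and [0.999809]): 0.782861 × 0.999809 = 0.7827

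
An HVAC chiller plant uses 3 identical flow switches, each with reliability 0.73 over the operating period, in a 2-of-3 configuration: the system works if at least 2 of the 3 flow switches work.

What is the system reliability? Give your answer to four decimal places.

0.8207

R = Σ_{i=2}^{3} C(3,i) p^i (1−p)^{3−i} with p = 0.73
C(3,2)·0.73^2·0.27^1 = 0.431649
C(3,3)·0.73^3·0.27^0 = 0.389017
Sum = 0.8207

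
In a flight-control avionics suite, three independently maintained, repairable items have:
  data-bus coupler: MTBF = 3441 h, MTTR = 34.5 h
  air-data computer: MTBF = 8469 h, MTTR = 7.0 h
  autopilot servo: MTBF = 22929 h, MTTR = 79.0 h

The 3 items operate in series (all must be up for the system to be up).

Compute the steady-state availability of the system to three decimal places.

0.986

A(data-bus coupler) = MTBF/(MTBF+MTTR) = 3441/(3441+34.5) = 0.990073
A(air-data computer) = MTBF/(MTBF+MTTR) = 8469/(8469+7.0) = 0.999174
A(autopilot servo) = MTBF/(MTBF+MTTR) = 22929/(22929+79.0) = 0.996566
Series availability: 0.990073 × 0.999174 × 0.996566 = 0.986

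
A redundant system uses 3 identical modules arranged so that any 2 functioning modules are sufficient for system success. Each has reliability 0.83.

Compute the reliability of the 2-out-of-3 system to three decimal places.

R = Σ_{i=2}^{3} C(3,i) p^i (1−p)^{3−i} with p = 0.83
C(3,2)·0.83^2·0.17^1 = 0.35134
C(3,3)·0.83^3·0.17^0 = 0.57179
Sum = 0.923

0.923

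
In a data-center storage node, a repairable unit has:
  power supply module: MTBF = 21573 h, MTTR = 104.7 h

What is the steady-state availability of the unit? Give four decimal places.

0.9952

A(power supply module) = MTBF/(MTBF+MTTR) = 21573/(21573+104.7) = 0.9952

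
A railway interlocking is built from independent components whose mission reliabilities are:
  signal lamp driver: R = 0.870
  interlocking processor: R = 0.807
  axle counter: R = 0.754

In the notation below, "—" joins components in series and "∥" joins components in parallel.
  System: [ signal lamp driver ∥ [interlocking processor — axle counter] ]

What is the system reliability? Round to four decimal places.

Series (interlocking processor and axle counter): 0.807000 × 0.754000 = 0.608478
Parallel (signal lamp driver and [0.608478]): 1 − (1 − 0.870000)(1 − 0.608478) = 0.9491

0.9491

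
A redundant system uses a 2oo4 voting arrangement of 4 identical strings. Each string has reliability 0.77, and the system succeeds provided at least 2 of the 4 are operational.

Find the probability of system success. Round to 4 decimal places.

R = Σ_{i=2}^{4} C(4,i) p^i (1−p)^{4−i} with p = 0.77
C(4,2)·0.77^2·0.23^2 = 0.188186
C(4,3)·0.77^3·0.23^1 = 0.420010
C(4,4)·0.77^4·0.23^0 = 0.351530
Sum = 0.9597

0.9597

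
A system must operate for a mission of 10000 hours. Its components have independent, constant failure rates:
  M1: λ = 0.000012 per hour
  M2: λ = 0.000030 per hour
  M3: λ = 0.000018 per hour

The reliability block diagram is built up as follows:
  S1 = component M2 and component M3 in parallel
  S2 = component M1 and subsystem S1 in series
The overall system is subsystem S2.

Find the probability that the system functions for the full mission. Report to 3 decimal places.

0.849

R(M1) = exp(−0.000012 × 10000) = 0.88692
R(M2) = exp(−0.000030 × 10000) = 0.74082
R(M3) = exp(−0.000018 × 10000) = 0.83527
Parallel (M2 and M3): 1 − (1 − 0.74082)(1 − 0.83527) = 0.95731
Series (M1 and [0.95731]): 0.88692 × 0.95731 = 0.849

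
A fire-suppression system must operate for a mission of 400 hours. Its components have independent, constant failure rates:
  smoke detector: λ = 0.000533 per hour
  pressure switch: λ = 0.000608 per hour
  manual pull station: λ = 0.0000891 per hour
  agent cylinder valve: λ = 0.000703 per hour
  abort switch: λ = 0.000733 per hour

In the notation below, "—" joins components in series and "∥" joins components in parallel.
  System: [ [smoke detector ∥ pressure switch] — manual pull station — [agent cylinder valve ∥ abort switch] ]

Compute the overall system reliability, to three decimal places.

0.867

R(smoke detector) = exp(−0.000533 × 400) = 0.80799
R(pressure switch) = exp(−0.000608 × 400) = 0.78411
R(manual pull station) = exp(−0.0000891 × 400) = 0.96499
R(agent cylinder valve) = exp(−0.000703 × 400) = 0.75488
R(abort switch) = exp(−0.000733 × 400) = 0.74587
Parallel (smoke detector and pressure switch): 1 − (1 − 0.80799)(1 − 0.78411) = 0.95855
Parallel (agent cylinder valve and abort switch): 1 − (1 − 0.75488)(1 − 0.74587) = 0.93771
Series ([0.95855], manual pull station, and [0.93771]): 0.95855 × 0.96499 × 0.93771 = 0.867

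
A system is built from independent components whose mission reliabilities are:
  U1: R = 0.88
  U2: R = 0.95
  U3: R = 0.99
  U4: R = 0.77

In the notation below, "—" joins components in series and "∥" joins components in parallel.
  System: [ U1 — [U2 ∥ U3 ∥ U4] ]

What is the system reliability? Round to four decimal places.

Parallel (U2, U3, and U4): 1 − (1 − 0.950000)(1 − 0.990000)(1 − 0.770000) = 0.999885
Series (U1 and [0.999885]): 0.880000 × 0.999885 = 0.8799

0.8799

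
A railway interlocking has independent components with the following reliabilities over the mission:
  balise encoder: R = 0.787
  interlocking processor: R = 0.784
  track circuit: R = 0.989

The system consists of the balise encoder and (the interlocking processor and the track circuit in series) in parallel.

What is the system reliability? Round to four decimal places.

Series (interlocking processor and track circuit): 0.784000 × 0.989000 = 0.775376
Parallel (balise encoder and [0.775376]): 1 − (1 − 0.787000)(1 − 0.775376) = 0.9522

0.9522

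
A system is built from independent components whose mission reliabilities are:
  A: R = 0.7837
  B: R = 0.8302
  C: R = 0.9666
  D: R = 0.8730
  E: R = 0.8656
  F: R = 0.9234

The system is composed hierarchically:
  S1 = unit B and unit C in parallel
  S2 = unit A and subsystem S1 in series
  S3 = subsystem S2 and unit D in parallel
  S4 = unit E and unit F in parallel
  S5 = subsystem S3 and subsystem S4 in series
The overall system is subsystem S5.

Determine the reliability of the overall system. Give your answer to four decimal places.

Parallel (B and C): 1 − (1 − 0.830200)(1 − 0.966600) = 0.994329
Series (A and [0.994329]): 0.783700 × 0.994329 = 0.779256
Parallel ([0.779256] and D): 1 − (1 − 0.779256)(1 − 0.873000) = 0.971966
Parallel (E and F): 1 − (1 − 0.865600)(1 − 0.923400) = 0.989705
Series ([0.971966] and [0.989705]): 0.971966 × 0.989705 = 0.9620

0.9620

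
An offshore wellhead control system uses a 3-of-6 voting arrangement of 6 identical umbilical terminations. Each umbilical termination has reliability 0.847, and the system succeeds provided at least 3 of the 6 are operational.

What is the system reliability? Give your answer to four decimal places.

0.9937

R = Σ_{i=3}^{6} C(6,i) p^i (1−p)^{6−i} with p = 0.847
C(6,3)·0.847^3·0.153^3 = 0.043527
C(6,4)·0.847^4·0.153^2 = 0.180721
C(6,5)·0.847^5·0.153^1 = 0.400184
C(6,6)·0.847^6·0.153^0 = 0.369233
Sum = 0.9937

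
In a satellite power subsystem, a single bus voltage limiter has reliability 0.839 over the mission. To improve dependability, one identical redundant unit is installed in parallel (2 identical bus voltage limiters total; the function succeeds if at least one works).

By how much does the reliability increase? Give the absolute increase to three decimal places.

R_before = 0.839
R_after = 1 − (1 − 0.839)^2 = 0.974
ΔR = 0.974 − 0.839 = 0.135

0.135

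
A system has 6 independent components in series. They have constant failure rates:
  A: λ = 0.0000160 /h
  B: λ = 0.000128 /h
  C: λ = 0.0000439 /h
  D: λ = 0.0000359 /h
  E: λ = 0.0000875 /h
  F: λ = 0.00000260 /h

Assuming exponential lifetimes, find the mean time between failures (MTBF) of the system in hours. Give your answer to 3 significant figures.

3190

Series of exponential components: λ_sys = Σ λ_i
λ_sys = 0.0000160 + 0.000128 + 0.0000439 + 0.0000359 + 0.0000875 + 0.00000260 = 3.1390e-04 /h
MTBF = 1 / λ_sys = 3190 h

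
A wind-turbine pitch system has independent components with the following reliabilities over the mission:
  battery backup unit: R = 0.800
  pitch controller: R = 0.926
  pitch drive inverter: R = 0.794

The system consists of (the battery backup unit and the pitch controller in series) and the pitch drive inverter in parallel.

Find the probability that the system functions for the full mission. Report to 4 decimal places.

0.9466

Series (battery backup unit and pitch controller): 0.800000 × 0.926000 = 0.740800
Parallel ([0.740800] and pitch drive inverter): 1 − (1 − 0.740800)(1 − 0.794000) = 0.9466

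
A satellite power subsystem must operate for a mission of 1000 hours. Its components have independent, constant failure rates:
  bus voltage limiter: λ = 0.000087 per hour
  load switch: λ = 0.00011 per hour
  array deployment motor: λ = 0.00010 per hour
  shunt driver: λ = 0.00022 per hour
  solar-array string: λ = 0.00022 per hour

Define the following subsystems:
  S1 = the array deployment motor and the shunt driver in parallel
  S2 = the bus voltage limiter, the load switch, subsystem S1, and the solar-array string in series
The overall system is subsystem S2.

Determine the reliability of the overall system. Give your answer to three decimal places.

0.647

R(bus voltage limiter) = exp(−0.000087 × 1000) = 0.91668
R(load switch) = exp(−0.00011 × 1000) = 0.89583
R(array deployment motor) = exp(−0.00010 × 1000) = 0.90484
R(shunt driver) = exp(−0.00022 × 1000) = 0.80252
R(solar-array string) = exp(−0.00022 × 1000) = 0.80252
Parallel (array deployment motor and shunt driver): 1 − (1 − 0.90484)(1 − 0.80252) = 0.98121
Series (bus voltage limiter, load switch, [0.98121], and solar-array string): 0.91668 × 0.89583 × 0.98121 × 0.80252 = 0.647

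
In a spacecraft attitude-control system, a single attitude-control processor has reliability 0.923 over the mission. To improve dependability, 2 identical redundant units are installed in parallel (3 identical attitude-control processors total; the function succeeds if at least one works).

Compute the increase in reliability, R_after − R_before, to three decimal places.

R_before = 0.923
R_after = 1 − (1 − 0.923)^3 = 1.000
ΔR = 1.000 − 0.923 = 0.077

0.077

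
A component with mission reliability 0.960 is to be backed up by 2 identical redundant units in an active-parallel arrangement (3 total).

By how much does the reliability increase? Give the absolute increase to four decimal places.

R_before = 0.960
R_after = 1 − (1 − 0.960)^3 = 0.9999
ΔR = 0.9999 − 0.960 = 0.0399

0.0399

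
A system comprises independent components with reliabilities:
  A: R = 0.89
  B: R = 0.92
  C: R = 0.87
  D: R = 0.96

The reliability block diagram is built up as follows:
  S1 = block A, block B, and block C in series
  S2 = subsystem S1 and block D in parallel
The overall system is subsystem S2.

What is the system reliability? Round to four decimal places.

Series (A, B, and C): 0.890000 × 0.920000 × 0.870000 = 0.712356
Parallel ([0.712356] and D): 1 − (1 − 0.712356)(1 − 0.960000) = 0.9885

0.9885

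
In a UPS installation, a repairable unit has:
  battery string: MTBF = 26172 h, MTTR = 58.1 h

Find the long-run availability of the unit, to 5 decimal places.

A(battery string) = MTBF/(MTBF+MTTR) = 26172/(26172+58.1) = 0.99778

0.99778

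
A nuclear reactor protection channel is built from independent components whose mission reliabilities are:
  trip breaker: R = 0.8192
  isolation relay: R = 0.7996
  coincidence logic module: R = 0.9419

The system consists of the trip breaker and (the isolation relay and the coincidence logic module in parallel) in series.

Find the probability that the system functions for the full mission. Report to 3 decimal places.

Parallel (isolation relay and coincidence logic module): 1 − (1 − 0.79960)(1 − 0.94190) = 0.98836
Series (trip breaker and [0.98836]): 0.81920 × 0.98836 = 0.810

0.810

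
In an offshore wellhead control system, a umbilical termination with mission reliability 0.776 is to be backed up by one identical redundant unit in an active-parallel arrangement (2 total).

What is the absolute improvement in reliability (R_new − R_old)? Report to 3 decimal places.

0.174

R_before = 0.776
R_after = 1 − (1 − 0.776)^2 = 0.950
ΔR = 0.950 − 0.776 = 0.174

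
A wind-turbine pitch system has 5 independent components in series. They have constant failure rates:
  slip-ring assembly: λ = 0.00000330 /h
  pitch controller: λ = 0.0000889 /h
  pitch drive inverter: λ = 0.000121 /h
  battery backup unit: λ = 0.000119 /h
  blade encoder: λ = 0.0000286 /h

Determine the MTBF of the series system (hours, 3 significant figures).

Series of exponential components: λ_sys = Σ λ_i
λ_sys = 0.00000330 + 0.0000889 + 0.000121 + 0.000119 + 0.0000286 = 3.6080e-04 /h
MTBF = 1 / λ_sys = 2770 h

2770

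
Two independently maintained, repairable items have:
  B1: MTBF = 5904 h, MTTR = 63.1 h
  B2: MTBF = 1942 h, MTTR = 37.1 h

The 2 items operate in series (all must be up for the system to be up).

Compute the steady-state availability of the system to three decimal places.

0.971

A(B1) = MTBF/(MTBF+MTTR) = 5904/(5904+63.1) = 0.989425
A(B2) = MTBF/(MTBF+MTTR) = 1942/(1942+37.1) = 0.981254
Series availability: 0.989425 × 0.981254 = 0.971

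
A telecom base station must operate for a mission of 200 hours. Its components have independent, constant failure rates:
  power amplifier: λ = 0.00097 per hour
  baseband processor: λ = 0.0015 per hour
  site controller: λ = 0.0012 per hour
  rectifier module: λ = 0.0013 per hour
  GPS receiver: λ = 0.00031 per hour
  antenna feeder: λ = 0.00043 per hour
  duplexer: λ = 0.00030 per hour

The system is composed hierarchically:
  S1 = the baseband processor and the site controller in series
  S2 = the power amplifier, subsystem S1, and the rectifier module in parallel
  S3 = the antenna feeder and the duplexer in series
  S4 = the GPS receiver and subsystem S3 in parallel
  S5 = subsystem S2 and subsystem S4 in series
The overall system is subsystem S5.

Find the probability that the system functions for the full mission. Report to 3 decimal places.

0.975

R(power amplifier) = exp(−0.00097 × 200) = 0.82366
R(baseband processor) = exp(−0.0015 × 200) = 0.74082
R(site controller) = exp(−0.0012 × 200) = 0.78663
R(rectifier module) = exp(−0.0013 × 200) = 0.77105
R(GPS receiver) = exp(−0.00031 × 200) = 0.93988
R(antenna feeder) = exp(−0.00043 × 200) = 0.91759
R(duplexer) = exp(−0.00030 × 200) = 0.94176
Series (baseband processor and site controller): 0.74082 × 0.78663 = 0.58275
Parallel (power amplifier, [0.58275], and rectifier module): 1 − (1 − 0.82366)(1 − 0.58275)(1 − 0.77105) = 0.98315
Series (antenna feeder and duplexer): 0.91759 × 0.94176 = 0.86415
Parallel (GPS receiver and [0.86415]): 1 − (1 − 0.93988)(1 − 0.86415) = 0.99183
Series ([0.98315] and [0.99183]): 0.98315 × 0.99183 = 0.975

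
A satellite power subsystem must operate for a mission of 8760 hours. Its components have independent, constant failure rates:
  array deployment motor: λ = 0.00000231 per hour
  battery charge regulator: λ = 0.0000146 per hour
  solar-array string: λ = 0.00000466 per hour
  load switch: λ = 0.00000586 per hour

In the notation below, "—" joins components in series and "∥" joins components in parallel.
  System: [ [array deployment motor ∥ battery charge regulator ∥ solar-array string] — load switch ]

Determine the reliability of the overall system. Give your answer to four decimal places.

R(array deployment motor) = exp(−0.00000231 × 8760) = 0.979968
R(battery charge regulator) = exp(−0.0000146 × 8760) = 0.879945
R(solar-array string) = exp(−0.00000466 × 8760) = 0.960000
R(load switch) = exp(−0.00000586 × 8760) = 0.949962
Parallel (array deployment motor, battery charge regulator, and solar-array string): 1 − (1 − 0.979968)(1 − 0.879945)(1 − 0.960000) = 0.999904
Series ([0.999904] and load switch): 0.999904 × 0.949962 = 0.9499

0.9499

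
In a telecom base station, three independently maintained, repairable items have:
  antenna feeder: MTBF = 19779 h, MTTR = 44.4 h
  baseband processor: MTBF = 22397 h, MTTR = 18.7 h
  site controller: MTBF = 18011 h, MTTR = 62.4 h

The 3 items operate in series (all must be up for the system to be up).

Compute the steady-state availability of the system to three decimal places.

0.993

A(antenna feeder) = MTBF/(MTBF+MTTR) = 19779/(19779+44.4) = 0.997760
A(baseband processor) = MTBF/(MTBF+MTTR) = 22397/(22397+18.7) = 0.999166
A(site controller) = MTBF/(MTBF+MTTR) = 18011/(18011+62.4) = 0.996547
Series availability: 0.997760 × 0.999166 × 0.996547 = 0.993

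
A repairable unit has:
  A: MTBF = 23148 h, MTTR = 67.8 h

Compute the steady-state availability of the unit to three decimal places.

A(A) = MTBF/(MTBF+MTTR) = 23148/(23148+67.8) = 0.997

0.997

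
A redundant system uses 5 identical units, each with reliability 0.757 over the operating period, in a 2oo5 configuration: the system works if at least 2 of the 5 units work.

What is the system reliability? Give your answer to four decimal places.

0.9860

R = Σ_{i=2}^{5} C(5,i) p^i (1−p)^{5−i} with p = 0.757
C(5,2)·0.757^2·0.243^3 = 0.082226
C(5,3)·0.757^3·0.243^2 = 0.256153
C(5,4)·0.757^4·0.243^1 = 0.398988
C(5,5)·0.757^5·0.243^0 = 0.248588
Sum = 0.9860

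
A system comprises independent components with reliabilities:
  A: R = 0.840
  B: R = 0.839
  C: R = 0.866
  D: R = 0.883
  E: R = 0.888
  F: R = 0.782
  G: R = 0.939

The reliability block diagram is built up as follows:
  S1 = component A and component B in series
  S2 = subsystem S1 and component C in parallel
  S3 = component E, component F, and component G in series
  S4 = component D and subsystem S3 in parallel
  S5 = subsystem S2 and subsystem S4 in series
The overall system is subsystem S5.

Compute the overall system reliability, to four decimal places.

Series (A and B): 0.840000 × 0.839000 = 0.704760
Parallel ([0.704760] and C): 1 − (1 − 0.704760)(1 − 0.866000) = 0.960438
Series (E, F, and G): 0.888000 × 0.782000 × 0.939000 = 0.652057
Parallel (D and [0.652057]): 1 − (1 − 0.883000)(1 − 0.652057) = 0.959291
Series ([0.960438] and [0.959291]): 0.960438 × 0.959291 = 0.9213

0.9213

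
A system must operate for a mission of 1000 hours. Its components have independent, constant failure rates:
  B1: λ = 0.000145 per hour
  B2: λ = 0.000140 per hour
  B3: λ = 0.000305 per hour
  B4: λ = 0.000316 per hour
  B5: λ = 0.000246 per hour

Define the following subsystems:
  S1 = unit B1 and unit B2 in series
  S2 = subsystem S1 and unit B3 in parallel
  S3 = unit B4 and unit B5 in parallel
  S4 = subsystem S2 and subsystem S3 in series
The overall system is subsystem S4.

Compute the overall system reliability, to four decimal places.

0.8796

R(B1) = exp(−0.000145 × 1000) = 0.865022
R(B2) = exp(−0.000140 × 1000) = 0.869358
R(B3) = exp(−0.000305 × 1000) = 0.737123
R(B4) = exp(−0.000316 × 1000) = 0.729059
R(B5) = exp(−0.000246 × 1000) = 0.781922
Series (B1 and B2): 0.865022 × 0.869358 = 0.752014
Parallel ([0.752014] and B3): 1 − (1 − 0.752014)(1 − 0.737123) = 0.934810
Parallel (B4 and B5): 1 − (1 − 0.729059)(1 − 0.781922) = 0.940914
Series ([0.934810] and [0.940914]): 0.934810 × 0.940914 = 0.8796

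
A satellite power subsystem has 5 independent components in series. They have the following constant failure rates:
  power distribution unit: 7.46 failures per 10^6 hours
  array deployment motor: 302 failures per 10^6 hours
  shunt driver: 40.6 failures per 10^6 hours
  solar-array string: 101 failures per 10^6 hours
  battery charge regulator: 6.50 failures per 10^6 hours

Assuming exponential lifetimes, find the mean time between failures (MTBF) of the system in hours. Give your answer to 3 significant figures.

Series of exponential components: λ_sys = Σ λ_i
λ_sys = 0.00000746 + 0.000302 + 0.0000406 + 0.000101 + 0.00000650 = 4.5756e-04 /h
MTBF = 1 / λ_sys = 2190 h

2190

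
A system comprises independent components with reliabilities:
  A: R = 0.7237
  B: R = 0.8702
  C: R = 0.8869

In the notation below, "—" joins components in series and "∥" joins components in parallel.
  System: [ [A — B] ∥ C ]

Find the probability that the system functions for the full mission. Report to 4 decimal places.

Series (A and B): 0.723700 × 0.870200 = 0.629764
Parallel ([0.629764] and C): 1 − (1 − 0.629764)(1 − 0.886900) = 0.9581

0.9581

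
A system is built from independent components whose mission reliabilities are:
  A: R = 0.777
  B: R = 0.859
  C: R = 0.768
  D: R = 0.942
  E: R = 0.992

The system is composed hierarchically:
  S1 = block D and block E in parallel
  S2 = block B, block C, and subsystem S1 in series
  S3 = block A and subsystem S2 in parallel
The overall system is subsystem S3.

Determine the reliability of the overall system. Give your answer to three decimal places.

Parallel (D and E): 1 − (1 − 0.94200)(1 − 0.99200) = 0.99954
Series (B, C, and [0.99954]): 0.85900 × 0.76800 × 0.99954 = 0.65941
Parallel (A and [0.65941]): 1 − (1 − 0.77700)(1 − 0.65941) = 0.924

0.924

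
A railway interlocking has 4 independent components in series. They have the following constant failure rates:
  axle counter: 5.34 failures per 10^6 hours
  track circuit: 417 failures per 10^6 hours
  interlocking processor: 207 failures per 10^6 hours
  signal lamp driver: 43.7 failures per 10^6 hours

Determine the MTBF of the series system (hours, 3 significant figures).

1490

Series of exponential components: λ_sys = Σ λ_i
λ_sys = 0.00000534 + 0.000417 + 0.000207 + 0.0000437 = 6.7304e-04 /h
MTBF = 1 / λ_sys = 1490 h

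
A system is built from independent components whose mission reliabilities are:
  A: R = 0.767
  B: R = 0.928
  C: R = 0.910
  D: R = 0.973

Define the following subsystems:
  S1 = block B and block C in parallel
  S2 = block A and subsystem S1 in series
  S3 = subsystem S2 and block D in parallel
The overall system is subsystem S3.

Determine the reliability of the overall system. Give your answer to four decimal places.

0.9936

Parallel (B and C): 1 − (1 − 0.928000)(1 − 0.910000) = 0.993520
Series (A and [0.993520]): 0.767000 × 0.993520 = 0.762030
Parallel ([0.762030] and D): 1 − (1 − 0.762030)(1 − 0.973000) = 0.9936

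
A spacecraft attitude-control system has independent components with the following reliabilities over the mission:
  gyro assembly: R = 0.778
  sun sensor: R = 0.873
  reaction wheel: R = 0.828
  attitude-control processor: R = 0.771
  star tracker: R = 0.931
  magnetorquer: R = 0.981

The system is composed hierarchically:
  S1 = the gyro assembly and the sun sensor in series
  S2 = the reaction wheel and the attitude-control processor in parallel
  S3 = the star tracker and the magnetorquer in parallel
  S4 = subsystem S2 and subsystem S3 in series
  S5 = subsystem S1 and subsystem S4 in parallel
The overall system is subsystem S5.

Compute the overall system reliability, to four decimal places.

0.9870

Series (gyro assembly and sun sensor): 0.778000 × 0.873000 = 0.679194
Parallel (reaction wheel and attitude-control processor): 1 − (1 − 0.828000)(1 − 0.771000) = 0.960612
Parallel (star tracker and magnetorquer): 1 − (1 − 0.931000)(1 − 0.981000) = 0.998689
Series ([0.960612] and [0.998689]): 0.960612 × 0.998689 = 0.959353
Parallel ([0.679194] and [0.959353]): 1 − (1 − 0.679194)(1 − 0.959353) = 0.9870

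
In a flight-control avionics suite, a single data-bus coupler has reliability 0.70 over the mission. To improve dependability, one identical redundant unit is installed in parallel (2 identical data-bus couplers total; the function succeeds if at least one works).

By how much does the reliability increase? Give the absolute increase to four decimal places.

0.2100

R_before = 0.70
R_after = 1 − (1 − 0.70)^2 = 0.9100
ΔR = 0.9100 − 0.70 = 0.2100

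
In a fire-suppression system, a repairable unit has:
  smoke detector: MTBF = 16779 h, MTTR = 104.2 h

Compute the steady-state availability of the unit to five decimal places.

A(smoke detector) = MTBF/(MTBF+MTTR) = 16779/(16779+104.2) = 0.99383

0.99383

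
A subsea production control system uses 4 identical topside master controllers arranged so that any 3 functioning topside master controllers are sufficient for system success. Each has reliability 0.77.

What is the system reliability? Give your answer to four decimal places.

R = Σ_{i=3}^{4} C(4,i) p^i (1−p)^{4−i} with p = 0.77
C(4,3)·0.77^3·0.23^1 = 0.420010
C(4,4)·0.77^4·0.23^0 = 0.351530
Sum = 0.7715

0.7715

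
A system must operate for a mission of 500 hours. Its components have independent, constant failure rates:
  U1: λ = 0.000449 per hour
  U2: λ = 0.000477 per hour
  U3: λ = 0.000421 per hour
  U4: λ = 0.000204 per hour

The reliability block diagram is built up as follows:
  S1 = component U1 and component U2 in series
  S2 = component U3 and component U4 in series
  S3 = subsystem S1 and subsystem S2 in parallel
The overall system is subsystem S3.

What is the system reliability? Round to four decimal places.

0.9005

R(U1) = exp(−0.000449 × 500) = 0.798916
R(U2) = exp(−0.000477 × 500) = 0.787809
R(U3) = exp(−0.000421 × 500) = 0.810179
R(U4) = exp(−0.000204 × 500) = 0.903030
Series (U1 and U2): 0.798916 × 0.787809 = 0.629393
Series (U3 and U4): 0.810179 × 0.903030 = 0.731616
Parallel ([0.629393] and [0.731616]): 1 − (1 − 0.629393)(1 − 0.731616) = 0.9005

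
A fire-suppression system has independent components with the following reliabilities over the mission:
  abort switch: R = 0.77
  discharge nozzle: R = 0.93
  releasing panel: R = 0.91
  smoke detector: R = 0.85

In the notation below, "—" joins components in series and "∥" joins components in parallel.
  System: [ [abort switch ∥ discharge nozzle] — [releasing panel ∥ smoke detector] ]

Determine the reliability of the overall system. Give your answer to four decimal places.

Parallel (abort switch and discharge nozzle): 1 − (1 − 0.770000)(1 − 0.930000) = 0.983900
Parallel (releasing panel and smoke detector): 1 − (1 − 0.910000)(1 − 0.850000) = 0.986500
Series ([0.983900] and [0.986500]): 0.983900 × 0.986500 = 0.9706

0.9706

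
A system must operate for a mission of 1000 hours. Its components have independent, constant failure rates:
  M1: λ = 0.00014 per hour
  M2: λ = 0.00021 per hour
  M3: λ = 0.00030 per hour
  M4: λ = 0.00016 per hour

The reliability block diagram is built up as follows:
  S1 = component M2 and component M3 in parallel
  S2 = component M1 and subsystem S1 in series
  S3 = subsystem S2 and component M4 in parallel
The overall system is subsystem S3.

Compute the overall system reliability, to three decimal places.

R(M1) = exp(−0.00014 × 1000) = 0.86936
R(M2) = exp(−0.00021 × 1000) = 0.81058
R(M3) = exp(−0.00030 × 1000) = 0.74082
R(M4) = exp(−0.00016 × 1000) = 0.85214
Parallel (M2 and M3): 1 − (1 − 0.81058)(1 − 0.74082) = 0.95091
Series (M1 and [0.95091]): 0.86936 × 0.95091 = 0.82668
Parallel ([0.82668] and M4): 1 − (1 − 0.82668)(1 − 0.85214) = 0.974

0.974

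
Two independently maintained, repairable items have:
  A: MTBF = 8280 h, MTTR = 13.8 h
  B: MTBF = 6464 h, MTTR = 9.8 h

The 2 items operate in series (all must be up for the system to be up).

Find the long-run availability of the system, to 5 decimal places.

A(A) = MTBF/(MTBF+MTTR) = 8280/(8280+13.8) = 0.998336
A(B) = MTBF/(MTBF+MTTR) = 6464/(6464+9.8) = 0.998486
Series availability: 0.998336 × 0.998486 = 0.99682

0.99682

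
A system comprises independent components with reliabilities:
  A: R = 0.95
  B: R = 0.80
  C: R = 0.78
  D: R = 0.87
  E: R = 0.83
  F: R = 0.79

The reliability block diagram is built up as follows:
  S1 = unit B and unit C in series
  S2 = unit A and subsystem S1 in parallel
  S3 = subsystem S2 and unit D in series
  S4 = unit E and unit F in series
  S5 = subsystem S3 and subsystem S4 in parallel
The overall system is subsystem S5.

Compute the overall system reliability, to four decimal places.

0.9496

Series (B and C): 0.800000 × 0.780000 = 0.624000
Parallel (A and [0.624000]): 1 − (1 − 0.950000)(1 − 0.624000) = 0.981200
Series ([0.981200] and D): 0.981200 × 0.870000 = 0.853644
Series (E and F): 0.830000 × 0.790000 = 0.655700
Parallel ([0.853644] and [0.655700]): 1 − (1 − 0.853644)(1 − 0.655700) = 0.9496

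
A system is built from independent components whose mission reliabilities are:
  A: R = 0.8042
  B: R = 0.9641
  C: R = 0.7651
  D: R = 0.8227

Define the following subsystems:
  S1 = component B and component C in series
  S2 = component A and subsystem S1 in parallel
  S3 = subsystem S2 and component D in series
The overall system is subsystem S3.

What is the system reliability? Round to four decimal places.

Series (B and C): 0.964100 × 0.765100 = 0.737633
Parallel (A and [0.737633]): 1 − (1 − 0.804200)(1 − 0.737633) = 0.948629
Series ([0.948629] and D): 0.948629 × 0.822700 = 0.7804

0.7804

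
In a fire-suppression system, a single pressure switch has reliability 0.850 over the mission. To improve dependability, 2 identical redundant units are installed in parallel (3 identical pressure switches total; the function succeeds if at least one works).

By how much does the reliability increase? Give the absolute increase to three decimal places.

R_before = 0.850
R_after = 1 − (1 − 0.850)^3 = 0.997
ΔR = 0.997 − 0.850 = 0.147

0.147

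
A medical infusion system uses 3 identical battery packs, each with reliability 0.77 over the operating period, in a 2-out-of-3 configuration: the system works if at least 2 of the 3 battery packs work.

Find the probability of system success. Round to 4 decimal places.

R = Σ_{i=2}^{3} C(3,i) p^i (1−p)^{3−i} with p = 0.77
C(3,2)·0.77^2·0.23^1 = 0.409101
C(3,3)·0.77^3·0.23^0 = 0.456533
Sum = 0.8656

0.8656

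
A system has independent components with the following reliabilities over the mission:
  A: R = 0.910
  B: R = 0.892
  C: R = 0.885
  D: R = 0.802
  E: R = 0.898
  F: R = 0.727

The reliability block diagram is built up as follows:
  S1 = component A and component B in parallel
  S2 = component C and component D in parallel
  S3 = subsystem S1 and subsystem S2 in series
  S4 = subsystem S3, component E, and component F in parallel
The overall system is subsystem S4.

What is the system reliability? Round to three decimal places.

Parallel (A and B): 1 − (1 − 0.91000)(1 − 0.89200) = 0.99028
Parallel (C and D): 1 − (1 − 0.88500)(1 − 0.80200) = 0.97723
Series ([0.99028] and [0.97723]): 0.99028 × 0.97723 = 0.96773
Parallel ([0.96773], E, and F): 1 − (1 − 0.96773)(1 − 0.89800)(1 − 0.72700) = 0.999

0.999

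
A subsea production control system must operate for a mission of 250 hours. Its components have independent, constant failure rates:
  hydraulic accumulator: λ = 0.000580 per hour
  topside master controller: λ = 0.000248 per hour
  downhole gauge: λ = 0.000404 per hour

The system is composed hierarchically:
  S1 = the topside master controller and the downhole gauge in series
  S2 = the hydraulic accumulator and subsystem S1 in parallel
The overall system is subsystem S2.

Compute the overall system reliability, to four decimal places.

R(hydraulic accumulator) = exp(−0.000580 × 250) = 0.865022
R(topside master controller) = exp(−0.000248 × 250) = 0.939883
R(downhole gauge) = exp(−0.000404 × 250) = 0.903933
Series (topside master controller and downhole gauge): 0.939883 × 0.903933 = 0.849591
Parallel (hydraulic accumulator and [0.849591]): 1 − (1 − 0.865022)(1 − 0.849591) = 0.9797

0.9797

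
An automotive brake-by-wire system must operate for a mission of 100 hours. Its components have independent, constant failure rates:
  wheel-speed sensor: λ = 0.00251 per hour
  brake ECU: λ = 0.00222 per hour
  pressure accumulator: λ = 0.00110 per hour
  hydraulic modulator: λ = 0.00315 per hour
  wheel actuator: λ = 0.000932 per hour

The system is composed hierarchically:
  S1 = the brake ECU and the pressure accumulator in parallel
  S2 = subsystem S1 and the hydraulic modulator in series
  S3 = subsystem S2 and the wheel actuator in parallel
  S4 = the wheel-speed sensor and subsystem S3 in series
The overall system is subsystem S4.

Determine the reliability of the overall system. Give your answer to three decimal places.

R(wheel-speed sensor) = exp(−0.00251 × 100) = 0.77802
R(brake ECU) = exp(−0.00222 × 100) = 0.80092
R(pressure accumulator) = exp(−0.00110 × 100) = 0.89583
R(hydraulic modulator) = exp(−0.00315 × 100) = 0.72979
R(wheel actuator) = exp(−0.000932 × 100) = 0.91101
Parallel (brake ECU and pressure accumulator): 1 − (1 − 0.80092)(1 − 0.89583) = 0.97926
Series ([0.97926] and hydraulic modulator): 0.97926 × 0.72979 = 0.71465
Parallel ([0.71465] and wheel actuator): 1 − (1 − 0.71465)(1 − 0.91101) = 0.97461
Series (wheel-speed sensor and [0.97461]): 0.77802 × 0.97461 = 0.758

0.758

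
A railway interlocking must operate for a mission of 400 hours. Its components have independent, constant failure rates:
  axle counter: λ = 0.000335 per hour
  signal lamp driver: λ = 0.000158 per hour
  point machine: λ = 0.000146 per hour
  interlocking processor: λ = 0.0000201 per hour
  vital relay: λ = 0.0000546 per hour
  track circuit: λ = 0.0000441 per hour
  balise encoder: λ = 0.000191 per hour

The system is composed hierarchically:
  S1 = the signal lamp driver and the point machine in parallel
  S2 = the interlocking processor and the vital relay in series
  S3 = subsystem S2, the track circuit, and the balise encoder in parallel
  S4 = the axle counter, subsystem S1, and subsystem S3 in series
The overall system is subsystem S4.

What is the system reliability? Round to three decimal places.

R(axle counter) = exp(−0.000335 × 400) = 0.87459
R(signal lamp driver) = exp(−0.000158 × 400) = 0.93876
R(point machine) = exp(−0.000146 × 400) = 0.94327
R(interlocking processor) = exp(−0.0000201 × 400) = 0.99199
R(vital relay) = exp(−0.0000546 × 400) = 0.97840
R(track circuit) = exp(−0.0000441 × 400) = 0.98251
R(balise encoder) = exp(−0.000191 × 400) = 0.92645
Parallel (signal lamp driver and point machine): 1 − (1 − 0.93876)(1 − 0.94327) = 0.99653
Series (interlocking processor and vital relay): 0.99199 × 0.97840 = 0.97056
Parallel ([0.97056], track circuit, and balise encoder): 1 − (1 − 0.97056)(1 − 0.98251)(1 − 0.92645) = 0.99996
Series (axle counter, [0.99653], and [0.99996]): 0.87459 × 0.99653 × 0.99996 = 0.872

0.872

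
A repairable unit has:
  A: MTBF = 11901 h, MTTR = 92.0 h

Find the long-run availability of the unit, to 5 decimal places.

A(A) = MTBF/(MTBF+MTTR) = 11901/(11901+92.0) = 0.99233

0.99233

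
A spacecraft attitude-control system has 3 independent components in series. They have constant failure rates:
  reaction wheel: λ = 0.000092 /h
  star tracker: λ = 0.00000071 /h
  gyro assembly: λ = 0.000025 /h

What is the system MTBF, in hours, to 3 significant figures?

Series of exponential components: λ_sys = Σ λ_i
λ_sys = 0.000092 + 0.00000071 + 0.000025 = 1.1771e-04 /h
MTBF = 1 / λ_sys = 8500 h

8500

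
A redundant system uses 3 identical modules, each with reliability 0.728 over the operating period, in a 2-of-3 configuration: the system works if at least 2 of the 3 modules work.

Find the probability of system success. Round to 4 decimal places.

R = Σ_{i=2}^{3} C(3,i) p^i (1−p)^{3−i} with p = 0.728
C(3,2)·0.728^2·0.272^1 = 0.432467
C(3,3)·0.728^3·0.272^0 = 0.385828
Sum = 0.8183

0.8183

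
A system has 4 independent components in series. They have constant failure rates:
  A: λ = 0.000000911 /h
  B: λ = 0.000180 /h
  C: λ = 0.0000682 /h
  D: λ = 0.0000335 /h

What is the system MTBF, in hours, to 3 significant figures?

3540

Series of exponential components: λ_sys = Σ λ_i
λ_sys = 0.000000911 + 0.000180 + 0.0000682 + 0.0000335 = 2.8261e-04 /h
MTBF = 1 / λ_sys = 3540 h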